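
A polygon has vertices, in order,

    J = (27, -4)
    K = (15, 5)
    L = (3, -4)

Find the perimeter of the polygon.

54

|JK| = √((-12)² + (9)²) = √225 = 15
|KL| = √((-12)² + (-9)²) = √225 = 15
|LJ| = √((24)² + (0)²) = √576 = 24
Perimeter = 15 + 15 + 24 = 54.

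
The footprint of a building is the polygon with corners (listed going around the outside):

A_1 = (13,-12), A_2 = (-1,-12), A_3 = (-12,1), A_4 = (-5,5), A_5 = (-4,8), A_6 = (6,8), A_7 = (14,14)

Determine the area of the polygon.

Apply the surveyor's formula: 2A = Σ (x_i·y_{i+1} − x_{i+1}·y_i), indices taken mod 7.
Cross-terms: -168, -145, -55, -20, -80, -28, -350  ⇒  Σ = -846
Area = |Σ|/2 = 423.

423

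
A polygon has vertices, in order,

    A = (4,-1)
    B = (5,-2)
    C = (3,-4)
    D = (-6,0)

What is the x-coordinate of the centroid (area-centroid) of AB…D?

79/105

Apply the shoelace (surveyor's) formula. First the cross-terms c_i = x_i·y_{i+1} − x_{i+1}·y_i:
  -3, -14, -24, 6  ⇒  2A = -35, A = -17.5.
Then Σ (x_i + x_{i+1})·c_i = -79, so x̄ = -79 / (6·(-17.5)) = 79/105.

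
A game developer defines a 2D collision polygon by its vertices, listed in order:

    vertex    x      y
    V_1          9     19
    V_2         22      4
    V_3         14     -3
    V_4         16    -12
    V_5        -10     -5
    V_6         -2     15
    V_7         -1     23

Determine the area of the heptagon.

Apply the shoelace formula: 2A = Σ (x_i·y_{i+1} − x_{i+1}·y_i), indices taken mod 7.
Σ = (-382) + (-122) + (-120) + (-200) + (-160) + (-31) + (-226) = -1241
Area = |Σ|/2 = 620.5.

620.5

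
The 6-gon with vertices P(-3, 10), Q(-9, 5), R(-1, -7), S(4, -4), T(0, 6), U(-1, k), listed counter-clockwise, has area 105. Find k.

5

The doubled signed area Σ (x_i y_{i+1} − x_{i+1} y_i) is linear in k.
With k=0 it equals 195; the coefficient of k is 3 (from the two edges through U).
So 3·k + 195 = 2·105 = 210 ⇒ k = 5.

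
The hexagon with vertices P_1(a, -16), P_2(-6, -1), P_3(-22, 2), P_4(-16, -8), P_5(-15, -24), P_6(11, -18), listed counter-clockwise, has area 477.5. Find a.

The doubled signed area Σ (x_i y_{i+1} − x_{i+1} y_i) is linear in a.
With a=0 it equals 700; the coefficient of a is 17 (from the two edges through P_1).
So 17·a + 700 = 2·477.5 = 955 ⇒ a = 15.

15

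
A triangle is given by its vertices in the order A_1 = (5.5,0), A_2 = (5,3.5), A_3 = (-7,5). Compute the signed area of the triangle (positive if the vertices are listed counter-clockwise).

20.625

Σ = (19.25) + (49.5) + (-27.5) = 41.25
Signed area = Σ/2 = 20.625 (positive ⇒ counter-clockwise traversal).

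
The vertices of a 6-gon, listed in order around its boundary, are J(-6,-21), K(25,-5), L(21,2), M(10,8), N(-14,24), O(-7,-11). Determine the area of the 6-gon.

806.5

Σ = (555) + (155) + (148) + (352) + (322) + (81) = 1613
Area = |Σ|/2 = 806.5.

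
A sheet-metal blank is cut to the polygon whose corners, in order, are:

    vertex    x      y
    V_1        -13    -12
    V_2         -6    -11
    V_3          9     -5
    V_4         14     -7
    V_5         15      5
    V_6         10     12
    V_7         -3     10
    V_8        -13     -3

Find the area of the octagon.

Σ = (71) + (129) + (7) + (175) + (130) + (136) + (139) + (117) = 904
Area = |Σ|/2 = 452.

452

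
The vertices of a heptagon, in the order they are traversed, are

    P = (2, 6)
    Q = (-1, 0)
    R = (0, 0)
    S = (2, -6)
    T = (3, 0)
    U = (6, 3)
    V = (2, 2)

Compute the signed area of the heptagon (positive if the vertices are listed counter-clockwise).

Apply the surveyor's formula: 2A = Σ (x_i·y_{i+1} − x_{i+1}·y_i), indices taken mod 7.
Cross-terms: 6, 0, 0, 18, 9, 6, 8  ⇒  Σ = 47
Signed area = Σ/2 = 23.5 (positive ⇒ counter-clockwise traversal).

23.5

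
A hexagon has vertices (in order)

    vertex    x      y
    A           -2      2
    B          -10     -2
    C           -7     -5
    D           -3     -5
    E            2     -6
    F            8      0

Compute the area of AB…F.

Apply Gauss's area formula: 2A = Σ (x_i·y_{i+1} − x_{i+1}·y_i), indices taken mod 6.
Σ = (24) + (36) + (20) + (28) + (48) + (16) = 172
Area = |Σ|/2 = 86.

86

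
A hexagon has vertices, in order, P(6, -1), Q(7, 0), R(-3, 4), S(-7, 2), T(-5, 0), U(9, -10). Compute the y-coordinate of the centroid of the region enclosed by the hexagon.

Apply the surveyor's formula. First the cross-terms c_i = x_i·y_{i+1} − x_{i+1}·y_i:
  7, 28, 22, 10, 50, 51  ⇒  2A = 168, A = 84.
Then Σ (y_i + y_{i+1})·c_i = -804, so ȳ = -804 / (6·84) = -67/42.

-67/42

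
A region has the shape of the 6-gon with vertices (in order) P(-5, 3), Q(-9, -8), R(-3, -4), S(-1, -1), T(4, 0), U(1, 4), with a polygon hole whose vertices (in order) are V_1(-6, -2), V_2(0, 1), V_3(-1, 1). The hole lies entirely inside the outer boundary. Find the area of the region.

59

Outer boundary:
P→Q: (-5)(-8) − (-9)(3) = 67
Q→R: (-9)(-4) − (-3)(-8) = 12
R→S: (-3)(-1) − (-1)(-4) = -1
S→T: (-1)(0) − (4)(-1) = 4
T→U: (4)(4) − (1)(0) = 16
U→P: (1)(3) − (-5)(4) = 23
Σ = 121
Area = |Σ|/2 = 60.5.
Hole:
Σ = (-6) + (1) + (8) = 3
Area = |Σ|/2 = 1.5.
Net area = 60.5 − 1.5 = 59.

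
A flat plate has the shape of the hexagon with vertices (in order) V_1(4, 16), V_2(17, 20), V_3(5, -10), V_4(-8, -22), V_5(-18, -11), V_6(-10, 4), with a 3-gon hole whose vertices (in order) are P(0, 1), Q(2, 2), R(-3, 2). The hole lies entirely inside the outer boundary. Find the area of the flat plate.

656.5

Outer boundary:
Apply the surveyor's formula: 2A = Σ (x_i·y_{i+1} − x_{i+1}·y_i), indices taken mod 6.
V_1→V_2: (4)(20) − (17)(16) = -192
V_2→V_3: (17)(-10) − (5)(20) = -270
V_3→V_4: (5)(-22) − (-8)(-10) = -190
V_4→V_5: (-8)(-11) − (-18)(-22) = -308
V_5→V_6: (-18)(4) − (-10)(-11) = -182
V_6→V_1: (-10)(16) − (4)(4) = -176
Σ = -1318
Area = |Σ|/2 = 659.
Hole:
Σ = (-2) + (10) + (-3) = 5
Area = |Σ|/2 = 2.5.
Net area = 659 − 2.5 = 656.5.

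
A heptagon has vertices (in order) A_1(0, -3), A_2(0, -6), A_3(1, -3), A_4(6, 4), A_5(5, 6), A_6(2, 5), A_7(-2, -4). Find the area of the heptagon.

Apply the shoelace formula: 2A = Σ (x_i·y_{i+1} − x_{i+1}·y_i), indices taken mod 7.
Σ = (0) + (6) + (22) + (16) + (13) + (2) + (6) = 65
Area = |Σ|/2 = 32.5.

32.5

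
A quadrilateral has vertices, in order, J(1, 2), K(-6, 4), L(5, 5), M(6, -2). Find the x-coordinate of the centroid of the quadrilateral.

31/15

Apply the shoelace (surveyor's) formula. First the cross-terms c_i = x_i·y_{i+1} − x_{i+1}·y_i:
  16, -50, -40, 14  ⇒  2A = -60, A = -30.
Then Σ (x_i + x_{i+1})·c_i = -372, so x̄ = -372 / (6·(-30)) = 31/15.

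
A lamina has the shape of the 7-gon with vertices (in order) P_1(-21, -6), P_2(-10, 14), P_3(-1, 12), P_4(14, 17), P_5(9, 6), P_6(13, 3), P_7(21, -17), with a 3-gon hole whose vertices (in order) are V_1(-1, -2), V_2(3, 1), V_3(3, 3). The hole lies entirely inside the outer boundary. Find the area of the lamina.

Outer boundary:
Σ = (-354) + (-106) + (-185) + (-69) + (-51) + (-284) + (-483) = -1532
Area = |Σ|/2 = 766.
Hole:
V_1→V_2: (-1)(1) − (3)(-2) = 5
V_2→V_3: (3)(3) − (3)(1) = 6
V_3→V_1: (3)(-2) − (-1)(3) = -3
Σ = 8
Area = |Σ|/2 = 4.
Net area = 766 − 4 = 762.

762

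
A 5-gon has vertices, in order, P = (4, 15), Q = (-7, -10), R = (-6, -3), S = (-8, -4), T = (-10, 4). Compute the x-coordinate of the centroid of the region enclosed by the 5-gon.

Apply the surveyor's formula. First the cross-terms c_i = x_i·y_{i+1} − x_{i+1}·y_i:
  65, -39, 0, -72, -166  ⇒  2A = -212, A = -106.
Then Σ (x_i + x_{i+1})·c_i = 2604, so x̄ = 2604 / (6·(-106)) = -217/53.

-217/53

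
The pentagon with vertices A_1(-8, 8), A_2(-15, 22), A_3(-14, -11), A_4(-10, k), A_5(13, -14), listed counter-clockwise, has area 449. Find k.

The doubled signed area Σ (x_i y_{i+1} − x_{i+1} y_i) is linear in k.
With k=0 it equals 439; the coefficient of k is -27 (from the two edges through A_4).
So -27·k + 439 = 2·449 = 898 ⇒ k = -17.

-17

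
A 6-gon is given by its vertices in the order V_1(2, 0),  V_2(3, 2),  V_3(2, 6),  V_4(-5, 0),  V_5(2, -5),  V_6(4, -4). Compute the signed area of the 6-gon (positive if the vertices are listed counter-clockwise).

46.5

Cross-terms: 4, 14, 30, 25, 12, 8  ⇒  Σ = 93
Signed area = Σ/2 = 46.5 (positive ⇒ counter-clockwise traversal).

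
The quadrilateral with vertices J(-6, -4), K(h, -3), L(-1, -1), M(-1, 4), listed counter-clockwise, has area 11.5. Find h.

The doubled signed area Σ (x_i y_{i+1} − x_{i+1} y_i) is linear in h.
With h=0 it equals 38; the coefficient of h is 3 (from the two edges through K).
So 3·h + 38 = 2·11.5 = 23 ⇒ h = -5.

-5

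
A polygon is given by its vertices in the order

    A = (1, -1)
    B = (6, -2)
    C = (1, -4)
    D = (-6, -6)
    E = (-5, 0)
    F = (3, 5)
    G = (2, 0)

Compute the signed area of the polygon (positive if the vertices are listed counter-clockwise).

Apply the surveyor's formula: 2A = Σ (x_i·y_{i+1} − x_{i+1}·y_i), indices taken mod 7.
Σ = (4) + (-22) + (-30) + (-30) + (-25) + (-10) + (-2) = -115
Signed area = Σ/2 = -57.5 (negative ⇒ clockwise traversal).

-57.5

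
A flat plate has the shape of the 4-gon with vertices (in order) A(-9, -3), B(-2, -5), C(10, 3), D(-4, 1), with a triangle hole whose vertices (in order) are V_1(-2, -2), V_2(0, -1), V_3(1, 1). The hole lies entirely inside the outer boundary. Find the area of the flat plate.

61.5

Outer boundary:
Cross-terms: 39, 44, 22, 21  ⇒  Σ = 126
Area = |Σ|/2 = 63.
Hole:
V_1→V_2: (-2)(-1) − (0)(-2) = 2
V_2→V_3: (0)(1) − (1)(-1) = 1
V_3→V_1: (1)(-2) − (-2)(1) = 0
Σ = 3
Area = |Σ|/2 = 1.5.
Net area = 63 − 1.5 = 61.5.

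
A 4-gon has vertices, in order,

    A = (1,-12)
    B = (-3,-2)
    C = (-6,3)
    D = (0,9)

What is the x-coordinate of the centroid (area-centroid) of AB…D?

-290/183

Apply the surveyor's formula. First the cross-terms c_i = x_i·y_{i+1} − x_{i+1}·y_i:
  -38, -21, -54, -9  ⇒  2A = -122, A = -61.
Then Σ (x_i + x_{i+1})·c_i = 580, so x̄ = 580 / (6·(-61)) = -290/183.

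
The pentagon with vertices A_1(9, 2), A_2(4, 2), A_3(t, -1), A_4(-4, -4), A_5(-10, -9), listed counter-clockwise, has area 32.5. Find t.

-1

The doubled signed area Σ (x_i y_{i+1} − x_{i+1} y_i) is linear in t.
With t=0 it equals 59; the coefficient of t is -6 (from the two edges through A_3).
So -6·t + 59 = 2·32.5 = 65 ⇒ t = -1.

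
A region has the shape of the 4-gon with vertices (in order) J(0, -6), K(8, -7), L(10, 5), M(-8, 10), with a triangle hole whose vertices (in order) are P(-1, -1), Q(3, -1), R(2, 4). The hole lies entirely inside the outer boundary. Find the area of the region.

163

Outer boundary:
Σ = (48) + (110) + (140) + (48) = 346
Area = |Σ|/2 = 173.
Hole:
P→Q: (-1)(-1) − (3)(-1) = 4
Q→R: (3)(4) − (2)(-1) = 14
R→P: (2)(-1) − (-1)(4) = 2
Σ = 20
Area = |Σ|/2 = 10.
Net area = 173 − 10 = 163.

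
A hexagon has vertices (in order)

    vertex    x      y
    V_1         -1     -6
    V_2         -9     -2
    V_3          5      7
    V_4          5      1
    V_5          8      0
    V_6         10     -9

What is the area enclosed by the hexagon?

Σ = (-52) + (-53) + (-30) + (-8) + (-72) + (-69) = -284
Area = |Σ|/2 = 142.

142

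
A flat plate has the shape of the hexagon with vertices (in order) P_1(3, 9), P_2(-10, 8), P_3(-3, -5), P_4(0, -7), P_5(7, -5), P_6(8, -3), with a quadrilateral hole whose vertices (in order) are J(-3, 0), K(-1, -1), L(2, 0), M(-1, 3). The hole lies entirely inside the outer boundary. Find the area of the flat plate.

Outer boundary:
Apply the shoelace formula: 2A = Σ (x_i·y_{i+1} − x_{i+1}·y_i), indices taken mod 6.
Σ = (114) + (74) + (21) + (49) + (19) + (81) = 358
Area = |Σ|/2 = 179.
Hole:
Apply the shoelace formula: 2A = Σ (x_i·y_{i+1} − x_{i+1}·y_i), indices taken mod 4.
Σ = (3) + (2) + (6) + (9) = 20
Area = |Σ|/2 = 10.
Net area = 179 − 10 = 169.

169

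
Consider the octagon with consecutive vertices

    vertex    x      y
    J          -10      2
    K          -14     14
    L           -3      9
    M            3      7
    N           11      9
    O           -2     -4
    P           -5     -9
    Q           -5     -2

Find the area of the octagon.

193.5

Apply the shoelace (surveyor's) formula: 2A = Σ (x_i·y_{i+1} − x_{i+1}·y_i), indices taken mod 8.
J→K: (-10)(14) − (-14)(2) = -112
K→L: (-14)(9) − (-3)(14) = -84
L→M: (-3)(7) − (3)(9) = -48
M→N: (3)(9) − (11)(7) = -50
N→O: (11)(-4) − (-2)(9) = -26
O→P: (-2)(-9) − (-5)(-4) = -2
P→Q: (-5)(-2) − (-5)(-9) = -35
Q→J: (-5)(2) − (-10)(-2) = -30
Σ = -387
Area = |Σ|/2 = 193.5.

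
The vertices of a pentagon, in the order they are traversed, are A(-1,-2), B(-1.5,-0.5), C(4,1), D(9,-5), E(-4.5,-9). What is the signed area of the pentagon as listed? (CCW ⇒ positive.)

Apply the shoelace formula: 2A = Σ (x_i·y_{i+1} − x_{i+1}·y_i), indices taken mod 5.
A→B: (-1)(-0.5) − (-1.5)(-2) = -2.5
B→C: (-1.5)(1) − (4)(-0.5) = 0.5
C→D: (4)(-5) − (9)(1) = -29
D→E: (9)(-9) − (-4.5)(-5) = -103.5
E→A: (-4.5)(-2) − (-1)(-9) = 0
Σ = -134.5
Signed area = Σ/2 = -67.25 (negative ⇒ clockwise traversal).

-67.25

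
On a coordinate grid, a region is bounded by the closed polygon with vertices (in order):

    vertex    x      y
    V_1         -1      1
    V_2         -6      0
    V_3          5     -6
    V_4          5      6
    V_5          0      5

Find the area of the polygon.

66

Σ = (6) + (36) + (60) + (25) + (5) = 132
Area = |Σ|/2 = 66.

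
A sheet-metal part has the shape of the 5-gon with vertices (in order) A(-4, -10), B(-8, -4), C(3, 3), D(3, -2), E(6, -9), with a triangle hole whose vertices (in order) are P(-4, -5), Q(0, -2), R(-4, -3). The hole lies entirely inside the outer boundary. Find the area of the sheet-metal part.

Outer boundary:
Apply Gauss's area formula: 2A = Σ (x_i·y_{i+1} − x_{i+1}·y_i), indices taken mod 5.
Σ = (-64) + (-12) + (-15) + (-15) + (-96) = -202
Area = |Σ|/2 = 101.
Hole:
Σ = (8) + (-8) + (8) = 8
Area = |Σ|/2 = 4.
Net area = 101 − 4 = 97.

97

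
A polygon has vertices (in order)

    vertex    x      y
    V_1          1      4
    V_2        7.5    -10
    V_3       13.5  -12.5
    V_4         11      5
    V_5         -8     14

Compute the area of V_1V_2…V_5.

177.125

Apply the surveyor's formula: 2A = Σ (x_i·y_{i+1} − x_{i+1}·y_i), indices taken mod 5.
Σ = (-40) + (41.25) + (205) + (194) + (-46) = 354.25
Area = |Σ|/2 = 177.125.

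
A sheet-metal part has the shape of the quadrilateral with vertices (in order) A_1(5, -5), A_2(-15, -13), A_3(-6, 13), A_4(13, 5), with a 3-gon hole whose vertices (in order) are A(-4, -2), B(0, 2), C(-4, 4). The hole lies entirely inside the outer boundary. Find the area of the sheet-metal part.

Outer boundary:
Apply Gauss's area formula: 2A = Σ (x_i·y_{i+1} − x_{i+1}·y_i), indices taken mod 4.
Cross-terms: -140, -273, -199, -90  ⇒  Σ = -702
Area = |Σ|/2 = 351.
Hole:
Apply the shoelace (surveyor's) formula: 2A = Σ (x_i·y_{i+1} − x_{i+1}·y_i), indices taken mod 3.
Σ = (-8) + (8) + (24) = 24
Area = |Σ|/2 = 12.
Net area = 351 − 12 = 339.

339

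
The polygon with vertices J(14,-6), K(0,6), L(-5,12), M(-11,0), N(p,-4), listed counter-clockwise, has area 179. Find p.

-2

Write out the shoelace sum; only the two edges meeting at N involve p:
2·Area = [((-11)·(-4) − p·0) + (p·(-6) − 14·(-4))] + 246
       = -6·p + 346 = 358
⇒ p = -2.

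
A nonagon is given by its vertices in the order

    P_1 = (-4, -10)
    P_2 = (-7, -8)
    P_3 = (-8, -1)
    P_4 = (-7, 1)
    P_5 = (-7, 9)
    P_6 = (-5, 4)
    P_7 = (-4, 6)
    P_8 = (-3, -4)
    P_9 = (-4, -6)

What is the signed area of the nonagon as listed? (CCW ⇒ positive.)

-55.5

Cross-terms: -38, -57, -15, -56, 17, -14, 34, 2, 16  ⇒  Σ = -111
Signed area = Σ/2 = -55.5 (negative ⇒ clockwise traversal).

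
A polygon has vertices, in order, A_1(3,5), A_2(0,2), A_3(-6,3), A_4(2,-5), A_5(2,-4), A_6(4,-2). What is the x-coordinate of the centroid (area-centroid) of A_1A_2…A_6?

Apply the shoelace (surveyor's) formula. First the cross-terms c_i = x_i·y_{i+1} − x_{i+1}·y_i:
  6, 12, 24, 2, 12, 26  ⇒  2A = 82, A = 41.
Then Σ (x_i + x_{i+1})·c_i = 112, so x̄ = 112 / (6·41) = 56/123.

56/123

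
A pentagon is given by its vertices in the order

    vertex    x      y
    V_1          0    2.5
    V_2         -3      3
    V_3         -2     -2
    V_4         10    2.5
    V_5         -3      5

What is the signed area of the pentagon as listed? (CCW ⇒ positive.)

Σ = (7.5) + (12) + (15) + (57.5) + (-7.5) = 84.5
Signed area = Σ/2 = 42.25 (positive ⇒ counter-clockwise traversal).

42.25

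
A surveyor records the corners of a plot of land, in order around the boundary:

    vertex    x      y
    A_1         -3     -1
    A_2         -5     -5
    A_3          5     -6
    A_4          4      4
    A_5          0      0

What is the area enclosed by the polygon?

Apply the shoelace (surveyor's) formula: 2A = Σ (x_i·y_{i+1} − x_{i+1}·y_i), indices taken mod 5.
A_1→A_2: (-3)(-5) − (-5)(-1) = 10
A_2→A_3: (-5)(-6) − (5)(-5) = 55
A_3→A_4: (5)(4) − (4)(-6) = 44
A_4→A_5: (4)(0) − (0)(4) = 0
A_5→A_1: (0)(-1) − (-3)(0) = 0
Σ = 109
Area = |Σ|/2 = 54.5.

54.5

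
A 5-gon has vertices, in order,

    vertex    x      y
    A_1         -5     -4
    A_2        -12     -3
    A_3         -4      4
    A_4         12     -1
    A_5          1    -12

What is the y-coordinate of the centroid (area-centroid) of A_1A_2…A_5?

-487/172

Apply the shoelace (surveyor's) formula. First the cross-terms c_i = x_i·y_{i+1} − x_{i+1}·y_i:
  -33, -60, -44, -143, -64  ⇒  2A = -344, A = -172.
Then Σ (y_i + y_{i+1})·c_i = 2922, so ȳ = 2922 / (6·(-172)) = -487/172.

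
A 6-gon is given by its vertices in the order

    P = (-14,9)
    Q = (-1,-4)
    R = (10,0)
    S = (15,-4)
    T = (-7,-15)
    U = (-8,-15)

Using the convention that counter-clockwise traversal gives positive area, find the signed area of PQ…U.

Apply the shoelace (surveyor's) formula: 2A = Σ (x_i·y_{i+1} − x_{i+1}·y_i), indices taken mod 6.
Σ = (65) + (40) + (-40) + (-253) + (-15) + (-282) = -485
Signed area = Σ/2 = -242.5 (negative ⇒ clockwise traversal).

-242.5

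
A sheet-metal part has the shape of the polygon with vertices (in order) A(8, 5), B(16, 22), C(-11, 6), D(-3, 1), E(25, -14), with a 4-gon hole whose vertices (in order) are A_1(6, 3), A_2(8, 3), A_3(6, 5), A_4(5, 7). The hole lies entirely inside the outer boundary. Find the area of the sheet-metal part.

Outer boundary:
Apply Gauss's area formula: 2A = Σ (x_i·y_{i+1} − x_{i+1}·y_i), indices taken mod 5.
A→B: (8)(22) − (16)(5) = 96
B→C: (16)(6) − (-11)(22) = 338
C→D: (-11)(1) − (-3)(6) = 7
D→E: (-3)(-14) − (25)(1) = 17
E→A: (25)(5) − (8)(-14) = 237
Σ = 695
Area = |Σ|/2 = 347.5.
Hole:
A_1→A_2: (6)(3) − (8)(3) = -6
A_2→A_3: (8)(5) − (6)(3) = 22
A_3→A_4: (6)(7) − (5)(5) = 17
A_4→A_1: (5)(3) − (6)(7) = -27
Σ = 6
Area = |Σ|/2 = 3.
Net area = 347.5 − 3 = 344.5.

344.5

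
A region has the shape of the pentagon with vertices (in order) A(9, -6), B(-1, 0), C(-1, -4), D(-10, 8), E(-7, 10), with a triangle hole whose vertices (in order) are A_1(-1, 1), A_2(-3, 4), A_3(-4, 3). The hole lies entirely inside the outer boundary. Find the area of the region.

Outer boundary:
Apply the shoelace (surveyor's) formula: 2A = Σ (x_i·y_{i+1} − x_{i+1}·y_i), indices taken mod 5.
Cross-terms: -6, 4, -48, -44, -48  ⇒  Σ = -142
Area = |Σ|/2 = 71.
Hole:
Cross-terms: -1, 7, -1  ⇒  Σ = 5
Area = |Σ|/2 = 2.5.
Net area = 71 − 2.5 = 68.5.

68.5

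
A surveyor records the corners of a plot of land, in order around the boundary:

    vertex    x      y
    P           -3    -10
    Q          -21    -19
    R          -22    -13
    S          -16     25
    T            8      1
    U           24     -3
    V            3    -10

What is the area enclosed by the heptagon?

Apply the shoelace (surveyor's) formula: 2A = Σ (x_i·y_{i+1} − x_{i+1}·y_i), indices taken mod 7.
Σ = (-153) + (-145) + (-758) + (-216) + (-48) + (-231) + (-60) = -1611
Area = |Σ|/2 = 805.5.

805.5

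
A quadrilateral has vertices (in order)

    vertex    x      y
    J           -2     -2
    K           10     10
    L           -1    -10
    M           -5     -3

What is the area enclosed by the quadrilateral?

66.5

Apply the surveyor's formula: 2A = Σ (x_i·y_{i+1} − x_{i+1}·y_i), indices taken mod 4.
Cross-terms: 0, -90, -47, 4  ⇒  Σ = -133
Area = |Σ|/2 = 66.5.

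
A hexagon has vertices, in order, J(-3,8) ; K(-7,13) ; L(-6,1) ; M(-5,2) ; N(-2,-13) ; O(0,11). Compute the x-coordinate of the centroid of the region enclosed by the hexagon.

Apply Gauss's area formula. First the cross-terms c_i = x_i·y_{i+1} − x_{i+1}·y_i:
  17, 71, -7, 69, -22, 33  ⇒  2A = 161, A = 80.5.
Then Σ (x_i + x_{i+1})·c_i = -1554, so x̄ = -1554 / (6·80.5) = -74/23.

-74/23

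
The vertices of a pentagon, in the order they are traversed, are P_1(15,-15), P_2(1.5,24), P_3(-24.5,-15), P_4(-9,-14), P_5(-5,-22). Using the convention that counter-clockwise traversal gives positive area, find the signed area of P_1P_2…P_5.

Apply Gauss's area formula: 2A = Σ (x_i·y_{i+1} − x_{i+1}·y_i), indices taken mod 5.
Σ = (382.5) + (565.5) + (208) + (128) + (405) = 1689
Signed area = Σ/2 = 844.5 (positive ⇒ counter-clockwise traversal).

844.5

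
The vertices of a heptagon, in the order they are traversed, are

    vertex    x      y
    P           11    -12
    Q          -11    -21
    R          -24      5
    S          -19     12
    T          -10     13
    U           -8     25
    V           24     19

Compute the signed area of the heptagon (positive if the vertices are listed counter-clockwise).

Σ = (-363) + (-559) + (-193) + (-127) + (-146) + (-752) + (-497) = -2637
Signed area = Σ/2 = -1318.5 (negative ⇒ clockwise traversal).

-1318.5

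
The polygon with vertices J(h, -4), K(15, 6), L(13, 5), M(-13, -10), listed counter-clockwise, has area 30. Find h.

Write out the shoelace sum; only the two edges meeting at J involve h:
2·Area = [((-13)·(-4) − h·(-10)) + (h·6 − 15·(-4))] + -68
       = 16·h + 44 = 60
⇒ h = 1.

1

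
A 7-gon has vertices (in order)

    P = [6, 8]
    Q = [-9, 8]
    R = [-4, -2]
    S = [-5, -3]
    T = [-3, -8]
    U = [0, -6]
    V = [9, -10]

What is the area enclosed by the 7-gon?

Apply the surveyor's formula: 2A = Σ (x_i·y_{i+1} − x_{i+1}·y_i), indices taken mod 7.
P→Q: (6)(8) − (-9)(8) = 120
Q→R: (-9)(-2) − (-4)(8) = 50
R→S: (-4)(-3) − (-5)(-2) = 2
S→T: (-5)(-8) − (-3)(-3) = 31
T→U: (-3)(-6) − (0)(-8) = 18
U→V: (0)(-10) − (9)(-6) = 54
V→P: (9)(8) − (6)(-10) = 132
Σ = 407
Area = |Σ|/2 = 203.5.

203.5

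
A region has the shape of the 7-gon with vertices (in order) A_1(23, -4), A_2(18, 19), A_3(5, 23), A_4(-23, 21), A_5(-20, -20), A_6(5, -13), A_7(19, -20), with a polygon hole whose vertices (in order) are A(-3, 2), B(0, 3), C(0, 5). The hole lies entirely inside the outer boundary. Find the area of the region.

Outer boundary:
Apply the shoelace (surveyor's) formula: 2A = Σ (x_i·y_{i+1} − x_{i+1}·y_i), indices taken mod 7.
A_1→A_2: (23)(19) − (18)(-4) = 509
A_2→A_3: (18)(23) − (5)(19) = 319
A_3→A_4: (5)(21) − (-23)(23) = 634
A_4→A_5: (-23)(-20) − (-20)(21) = 880
A_5→A_6: (-20)(-13) − (5)(-20) = 360
A_6→A_7: (5)(-20) − (19)(-13) = 147
A_7→A_1: (19)(-4) − (23)(-20) = 384
Σ = 3233
Area = |Σ|/2 = 1616.5.
Hole:
Σ = (-9) + (0) + (15) = 6
Area = |Σ|/2 = 3.
Net area = 1616.5 − 3 = 1613.5.

1613.5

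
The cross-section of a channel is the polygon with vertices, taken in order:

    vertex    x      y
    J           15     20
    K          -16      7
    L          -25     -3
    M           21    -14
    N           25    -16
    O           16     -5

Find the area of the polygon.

800.5

Apply the shoelace (surveyor's) formula: 2A = Σ (x_i·y_{i+1} − x_{i+1}·y_i), indices taken mod 6.
Σ = (425) + (223) + (413) + (14) + (131) + (395) = 1601
Area = |Σ|/2 = 800.5.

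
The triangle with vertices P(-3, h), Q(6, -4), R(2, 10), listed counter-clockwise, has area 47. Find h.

4

The doubled signed area Σ (x_i y_{i+1} − x_{i+1} y_i) is linear in h.
With h=0 it equals 110; the coefficient of h is -4 (from the two edges through P).
So -4·h + 110 = 2·47 = 94 ⇒ h = 4.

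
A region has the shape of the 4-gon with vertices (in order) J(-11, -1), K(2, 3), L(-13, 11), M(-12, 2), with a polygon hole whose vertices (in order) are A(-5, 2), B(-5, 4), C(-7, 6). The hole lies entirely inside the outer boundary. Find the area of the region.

Outer boundary:
Apply Gauss's area formula: 2A = Σ (x_i·y_{i+1} − x_{i+1}·y_i), indices taken mod 4.
Cross-terms: -31, 61, 106, 34  ⇒  Σ = 170
Area = |Σ|/2 = 85.
Hole:
Cross-terms: -10, -2, 16  ⇒  Σ = 4
Area = |Σ|/2 = 2.
Net area = 85 − 2 = 83.

83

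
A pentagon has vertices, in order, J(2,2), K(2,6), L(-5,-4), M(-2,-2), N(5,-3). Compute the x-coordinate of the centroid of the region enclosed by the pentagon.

Apply the shoelace formula. First the cross-terms c_i = x_i·y_{i+1} − x_{i+1}·y_i:
  8, 22, 2, 16, 16  ⇒  2A = 64, A = 32.
Then Σ (x_i + x_{i+1})·c_i = 112, so x̄ = 112 / (6·32) = 7/12.

7/12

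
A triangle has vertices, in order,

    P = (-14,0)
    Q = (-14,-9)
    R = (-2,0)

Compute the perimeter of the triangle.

36

|PQ| = √((0)² + (-9)²) = √81 = 9
|QR| = √((12)² + (9)²) = √225 = 15
|RP| = √((-12)² + (0)²) = √144 = 12
Perimeter = 9 + 15 + 12 = 36.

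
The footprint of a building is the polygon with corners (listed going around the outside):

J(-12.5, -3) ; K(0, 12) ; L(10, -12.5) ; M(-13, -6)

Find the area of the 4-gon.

J→K: (-12.5)(12) − (0)(-3) = -150
K→L: (0)(-12.5) − (10)(12) = -120
L→M: (10)(-6) − (-13)(-12.5) = -222.5
M→J: (-13)(-3) − (-12.5)(-6) = -36
Σ = -528.5
Area = |Σ|/2 = 264.25.

264.25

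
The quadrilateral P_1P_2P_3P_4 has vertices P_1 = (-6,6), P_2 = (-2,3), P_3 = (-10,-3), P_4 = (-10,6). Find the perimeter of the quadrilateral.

28

|P_1P_2| = √((4)² + (-3)²) = √25 = 5
|P_2P_3| = √((-8)² + (-6)²) = √100 = 10
|P_3P_4| = √((0)² + (9)²) = √81 = 9
|P_4P_1| = √((4)² + (0)²) = √16 = 4
Perimeter = 5 + 10 + 9 + 4 = 28.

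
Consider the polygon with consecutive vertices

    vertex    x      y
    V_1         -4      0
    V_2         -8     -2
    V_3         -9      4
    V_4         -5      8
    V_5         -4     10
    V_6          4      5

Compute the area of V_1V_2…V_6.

76

Apply the shoelace (surveyor's) formula: 2A = Σ (x_i·y_{i+1} − x_{i+1}·y_i), indices taken mod 6.
Σ = (8) + (-50) + (-52) + (-18) + (-60) + (20) = -152
Area = |Σ|/2 = 76.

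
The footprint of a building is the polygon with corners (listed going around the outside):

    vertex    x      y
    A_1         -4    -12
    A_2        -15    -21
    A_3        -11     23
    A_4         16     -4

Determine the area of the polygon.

602

A_1→A_2: (-4)(-21) − (-15)(-12) = -96
A_2→A_3: (-15)(23) − (-11)(-21) = -576
A_3→A_4: (-11)(-4) − (16)(23) = -324
A_4→A_1: (16)(-12) − (-4)(-4) = -208
Σ = -1204
Area = |Σ|/2 = 602.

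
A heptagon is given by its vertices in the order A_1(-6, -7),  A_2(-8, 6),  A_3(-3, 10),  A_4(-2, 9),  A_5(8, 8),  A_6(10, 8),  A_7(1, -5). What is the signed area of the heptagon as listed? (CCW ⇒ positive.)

Apply the shoelace formula: 2A = Σ (x_i·y_{i+1} − x_{i+1}·y_i), indices taken mod 7.
A_1→A_2: (-6)(6) − (-8)(-7) = -92
A_2→A_3: (-8)(10) − (-3)(6) = -62
A_3→A_4: (-3)(9) − (-2)(10) = -7
A_4→A_5: (-2)(8) − (8)(9) = -88
A_5→A_6: (8)(8) − (10)(8) = -16
A_6→A_7: (10)(-5) − (1)(8) = -58
A_7→A_1: (1)(-7) − (-6)(-5) = -37
Σ = -360
Signed area = Σ/2 = -180 (negative ⇒ clockwise traversal).

-180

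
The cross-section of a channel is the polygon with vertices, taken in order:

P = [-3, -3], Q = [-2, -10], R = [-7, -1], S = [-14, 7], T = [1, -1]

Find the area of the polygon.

Apply the shoelace (surveyor's) formula: 2A = Σ (x_i·y_{i+1} − x_{i+1}·y_i), indices taken mod 5.
Σ = (24) + (-68) + (-63) + (7) + (-6) = -106
Area = |Σ|/2 = 53.

53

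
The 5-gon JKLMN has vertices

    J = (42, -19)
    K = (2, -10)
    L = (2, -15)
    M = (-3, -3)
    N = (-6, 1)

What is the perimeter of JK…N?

116

|JK| = √((-40)² + (9)²) = √1681 = 41
|KL| = √((0)² + (-5)²) = √25 = 5
|LM| = √((-5)² + (12)²) = √169 = 13
|MN| = √((-3)² + (4)²) = √25 = 5
|NJ| = √((48)² + (-20)²) = √2704 = 52
Perimeter = 41 + 5 + 13 + 5 + 52 = 116.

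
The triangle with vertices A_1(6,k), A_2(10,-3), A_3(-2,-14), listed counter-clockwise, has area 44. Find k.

-14

Write out the shoelace sum; only the two edges meeting at A_1 involve k:
2·Area = [((-2)·k − 6·(-14)) + (6·(-3) − 10·k)] + -146
       = -12·k + -80 = 88
⇒ k = -14.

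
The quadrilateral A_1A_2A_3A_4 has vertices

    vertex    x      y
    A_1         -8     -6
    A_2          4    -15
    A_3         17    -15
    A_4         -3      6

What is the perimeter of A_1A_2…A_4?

70

|A_1A_2| = √((12)² + (-9)²) = √225 = 15
|A_2A_3| = √((13)² + (0)²) = √169 = 13
|A_3A_4| = √((-20)² + (21)²) = √841 = 29
|A_4A_1| = √((-5)² + (-12)²) = √169 = 13
Perimeter = 15 + 13 + 29 + 13 = 70.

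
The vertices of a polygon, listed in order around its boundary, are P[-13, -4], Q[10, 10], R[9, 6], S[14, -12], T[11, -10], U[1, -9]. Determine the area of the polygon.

Apply the surveyor's formula: 2A = Σ (x_i·y_{i+1} − x_{i+1}·y_i), indices taken mod 6.
P→Q: (-13)(10) − (10)(-4) = -90
Q→R: (10)(6) − (9)(10) = -30
R→S: (9)(-12) − (14)(6) = -192
S→T: (14)(-10) − (11)(-12) = -8
T→U: (11)(-9) − (1)(-10) = -89
U→P: (1)(-4) − (-13)(-9) = -121
Σ = -530
Area = |Σ|/2 = 265.

265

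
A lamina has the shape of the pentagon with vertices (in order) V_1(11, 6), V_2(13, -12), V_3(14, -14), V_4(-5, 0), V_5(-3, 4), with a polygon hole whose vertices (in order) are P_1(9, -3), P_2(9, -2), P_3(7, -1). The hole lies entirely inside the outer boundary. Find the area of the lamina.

Outer boundary:
Σ = (-210) + (-14) + (-70) + (-20) + (-62) = -376
Area = |Σ|/2 = 188.
Hole:
Apply Gauss's area formula: 2A = Σ (x_i·y_{i+1} − x_{i+1}·y_i), indices taken mod 3.
P_1→P_2: (9)(-2) − (9)(-3) = 9
P_2→P_3: (9)(-1) − (7)(-2) = 5
P_3→P_1: (7)(-3) − (9)(-1) = -12
Σ = 2
Area = |Σ|/2 = 1.
Net area = 188 − 1 = 187.

187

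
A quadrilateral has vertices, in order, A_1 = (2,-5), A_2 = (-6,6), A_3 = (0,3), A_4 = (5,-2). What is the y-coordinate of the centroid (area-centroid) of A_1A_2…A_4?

Apply the shoelace (surveyor's) formula. First the cross-terms c_i = x_i·y_{i+1} − x_{i+1}·y_i:
  -18, -18, -15, -21  ⇒  2A = -72, A = -36.
Then Σ (y_i + y_{i+1})·c_i = -48, so ȳ = -48 / (6·(-36)) = 2/9.

2/9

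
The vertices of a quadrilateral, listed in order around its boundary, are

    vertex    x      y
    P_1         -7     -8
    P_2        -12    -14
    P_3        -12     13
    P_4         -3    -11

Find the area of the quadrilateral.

102

Σ = (2) + (-324) + (171) + (-53) = -204
Area = |Σ|/2 = 102.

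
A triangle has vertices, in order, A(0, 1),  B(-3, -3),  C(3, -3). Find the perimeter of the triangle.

16

|AB| = √((-3)² + (-4)²) = √25 = 5
|BC| = √((6)² + (0)²) = √36 = 6
|CA| = √((-3)² + (4)²) = √25 = 5
Perimeter = 5 + 6 + 5 = 16.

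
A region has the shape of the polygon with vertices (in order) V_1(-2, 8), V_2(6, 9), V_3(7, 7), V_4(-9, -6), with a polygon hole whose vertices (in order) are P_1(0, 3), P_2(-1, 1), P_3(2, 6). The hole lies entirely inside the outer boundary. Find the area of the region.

Outer boundary:
Apply the surveyor's formula: 2A = Σ (x_i·y_{i+1} − x_{i+1}·y_i), indices taken mod 4.
Cross-terms: -66, -21, 21, -84  ⇒  Σ = -150
Area = |Σ|/2 = 75.
Hole:
Apply the surveyor's formula: 2A = Σ (x_i·y_{i+1} − x_{i+1}·y_i), indices taken mod 3.
Σ = (3) + (-8) + (6) = 1
Area = |Σ|/2 = 0.5.
Net area = 75 − 0.5 = 74.5.

74.5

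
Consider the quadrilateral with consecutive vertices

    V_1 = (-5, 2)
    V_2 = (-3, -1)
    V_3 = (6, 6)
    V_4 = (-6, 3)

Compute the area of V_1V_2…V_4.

28

V_1→V_2: (-5)(-1) − (-3)(2) = 11
V_2→V_3: (-3)(6) − (6)(-1) = -12
V_3→V_4: (6)(3) − (-6)(6) = 54
V_4→V_1: (-6)(2) − (-5)(3) = 3
Σ = 56
Area = |Σ|/2 = 28.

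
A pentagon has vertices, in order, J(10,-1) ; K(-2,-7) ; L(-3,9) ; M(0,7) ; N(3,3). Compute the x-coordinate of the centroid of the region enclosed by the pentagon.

Apply the surveyor's formula. First the cross-terms c_i = x_i·y_{i+1} − x_{i+1}·y_i:
  -72, -39, -21, -21, -33  ⇒  2A = -186, A = -93.
Then Σ (x_i + x_{i+1})·c_i = -810, so x̄ = -810 / (6·(-93)) = 45/31.

45/31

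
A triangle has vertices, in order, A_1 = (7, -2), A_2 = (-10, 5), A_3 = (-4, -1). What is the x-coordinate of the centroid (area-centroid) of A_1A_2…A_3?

Apply Gauss's area formula. First the cross-terms c_i = x_i·y_{i+1} − x_{i+1}·y_i:
  15, 30, 15  ⇒  2A = 60, A = 30.
Then Σ (x_i + x_{i+1})·c_i = -420, so x̄ = -420 / (6·30) = -7/3.

-7/3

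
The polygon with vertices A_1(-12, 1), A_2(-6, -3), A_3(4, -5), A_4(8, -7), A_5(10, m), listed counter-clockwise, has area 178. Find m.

9

The doubled signed area Σ (x_i y_{i+1} − x_{i+1} y_i) is linear in m.
With m=0 it equals 176; the coefficient of m is 20 (from the two edges through A_5).
So 20·m + 176 = 2·178 = 356 ⇒ m = 9.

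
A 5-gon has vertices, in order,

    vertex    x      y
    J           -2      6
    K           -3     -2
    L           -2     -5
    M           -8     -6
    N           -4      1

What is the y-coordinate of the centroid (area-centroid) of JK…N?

Apply the shoelace formula. First the cross-terms c_i = x_i·y_{i+1} − x_{i+1}·y_i:
  22, 11, -28, -32, -22  ⇒  2A = -49, A = -24.5.
Then Σ (y_i + y_{i+1})·c_i = 325, so ȳ = 325 / (6·(-24.5)) = -325/147.

-325/147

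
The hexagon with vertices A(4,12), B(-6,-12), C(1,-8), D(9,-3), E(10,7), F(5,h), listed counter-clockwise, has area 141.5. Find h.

2

The doubled signed area Σ (x_i y_{i+1} − x_{i+1} y_i) is linear in h.
With h=0 it equals 271; the coefficient of h is 6 (from the two edges through F).
So 6·h + 271 = 2·141.5 = 283 ⇒ h = 2.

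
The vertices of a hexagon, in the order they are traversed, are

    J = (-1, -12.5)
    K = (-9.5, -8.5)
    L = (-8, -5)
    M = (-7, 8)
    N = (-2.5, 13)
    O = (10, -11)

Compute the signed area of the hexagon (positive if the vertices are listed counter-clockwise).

Apply the surveyor's formula: 2A = Σ (x_i·y_{i+1} − x_{i+1}·y_i), indices taken mod 6.
Σ = (-110.25) + (-20.5) + (-99) + (-71) + (-102.5) + (-136) = -539.25
Signed area = Σ/2 = -269.625 (negative ⇒ clockwise traversal).

-269.625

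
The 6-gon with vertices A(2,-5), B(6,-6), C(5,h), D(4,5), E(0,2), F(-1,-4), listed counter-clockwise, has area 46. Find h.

The doubled signed area Σ (x_i y_{i+1} − x_{i+1} y_i) is linear in h.
With h=0 it equals 96; the coefficient of h is 2 (from the two edges through C).
So 2·h + 96 = 2·46 = 92 ⇒ h = -2.

-2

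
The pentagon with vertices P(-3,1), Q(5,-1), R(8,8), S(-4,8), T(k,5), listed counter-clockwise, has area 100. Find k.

The doubled signed area Σ (x_i y_{i+1} − x_{i+1} y_i) is linear in k.
With k=0 it equals 137; the coefficient of k is -7 (from the two edges through T).
So -7·k + 137 = 2·100 = 200 ⇒ k = -9.

-9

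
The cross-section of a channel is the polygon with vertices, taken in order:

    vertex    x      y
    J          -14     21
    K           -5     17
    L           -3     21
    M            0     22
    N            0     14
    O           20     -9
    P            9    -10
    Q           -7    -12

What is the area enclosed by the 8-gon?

572.5

J→K: (-14)(17) − (-5)(21) = -133
K→L: (-5)(21) − (-3)(17) = -54
L→M: (-3)(22) − (0)(21) = -66
M→N: (0)(14) − (0)(22) = 0
N→O: (0)(-9) − (20)(14) = -280
O→P: (20)(-10) − (9)(-9) = -119
P→Q: (9)(-12) − (-7)(-10) = -178
Q→J: (-7)(21) − (-14)(-12) = -315
Σ = -1145
Area = |Σ|/2 = 572.5.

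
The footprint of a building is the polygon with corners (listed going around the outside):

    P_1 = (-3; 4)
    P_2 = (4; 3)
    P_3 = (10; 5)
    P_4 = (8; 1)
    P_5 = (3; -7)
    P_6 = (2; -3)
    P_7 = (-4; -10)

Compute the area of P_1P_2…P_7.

98.5

Cross-terms: -25, -10, -30, -59, 5, -32, -46  ⇒  Σ = -197
Area = |Σ|/2 = 98.5.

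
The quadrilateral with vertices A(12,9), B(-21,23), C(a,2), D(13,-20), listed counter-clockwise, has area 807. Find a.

-20

The doubled signed area Σ (x_i y_{i+1} − x_{i+1} y_i) is linear in a.
With a=0 it equals 754; the coefficient of a is -43 (from the two edges through C).
So -43·a + 754 = 2·807 = 1614 ⇒ a = -20.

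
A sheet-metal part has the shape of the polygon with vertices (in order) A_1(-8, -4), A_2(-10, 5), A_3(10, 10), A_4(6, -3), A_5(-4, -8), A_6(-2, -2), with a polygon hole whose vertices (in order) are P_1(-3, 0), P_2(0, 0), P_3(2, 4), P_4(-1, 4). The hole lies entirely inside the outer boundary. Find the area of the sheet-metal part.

Outer boundary:
Apply the shoelace formula: 2A = Σ (x_i·y_{i+1} − x_{i+1}·y_i), indices taken mod 6.
Σ = (-80) + (-150) + (-90) + (-60) + (-8) + (-8) = -396
Area = |Σ|/2 = 198.
Hole:
Σ = (0) + (0) + (12) + (12) = 24
Area = |Σ|/2 = 12.
Net area = 198 − 12 = 186.

186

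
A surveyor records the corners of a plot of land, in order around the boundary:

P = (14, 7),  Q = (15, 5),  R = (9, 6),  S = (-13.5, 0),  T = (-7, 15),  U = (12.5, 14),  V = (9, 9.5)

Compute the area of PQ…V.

237.125

Apply the surveyor's formula: 2A = Σ (x_i·y_{i+1} − x_{i+1}·y_i), indices taken mod 7.
P→Q: (14)(5) − (15)(7) = -35
Q→R: (15)(6) − (9)(5) = 45
R→S: (9)(0) − (-13.5)(6) = 81
S→T: (-13.5)(15) − (-7)(0) = -202.5
T→U: (-7)(14) − (12.5)(15) = -285.5
U→V: (12.5)(9.5) − (9)(14) = -7.25
V→P: (9)(7) − (14)(9.5) = -70
Σ = -474.25
Area = |Σ|/2 = 237.125.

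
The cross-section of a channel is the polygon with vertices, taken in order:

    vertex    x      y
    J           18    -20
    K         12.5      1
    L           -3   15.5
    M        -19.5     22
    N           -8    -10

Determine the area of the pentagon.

706

Apply Gauss's area formula: 2A = Σ (x_i·y_{i+1} − x_{i+1}·y_i), indices taken mod 5.
Σ = (268) + (196.75) + (236.25) + (371) + (340) = 1412
Area = |Σ|/2 = 706.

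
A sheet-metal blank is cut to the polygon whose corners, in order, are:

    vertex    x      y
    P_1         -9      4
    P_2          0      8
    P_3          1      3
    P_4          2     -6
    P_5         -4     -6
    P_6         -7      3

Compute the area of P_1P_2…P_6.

91.5

Apply the surveyor's formula: 2A = Σ (x_i·y_{i+1} − x_{i+1}·y_i), indices taken mod 6.
Σ = (-72) + (-8) + (-12) + (-36) + (-54) + (-1) = -183
Area = |Σ|/2 = 91.5.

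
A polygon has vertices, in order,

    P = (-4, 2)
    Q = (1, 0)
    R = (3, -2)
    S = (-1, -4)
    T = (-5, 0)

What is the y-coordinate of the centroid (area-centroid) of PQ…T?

Apply the surveyor's formula. First the cross-terms c_i = x_i·y_{i+1} − x_{i+1}·y_i:
  -2, -2, -14, -20, -10  ⇒  2A = -48, A = -24.
Then Σ (y_i + y_{i+1})·c_i = 144, so ȳ = 144 / (6·(-24)) = -1.

-1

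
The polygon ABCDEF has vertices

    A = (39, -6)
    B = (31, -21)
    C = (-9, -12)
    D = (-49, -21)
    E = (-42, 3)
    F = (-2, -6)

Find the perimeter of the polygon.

206

|AB| = √((-8)² + (-15)²) = √289 = 17
|BC| = √((-40)² + (9)²) = √1681 = 41
|CD| = √((-40)² + (-9)²) = √1681 = 41
|DE| = √((7)² + (24)²) = √625 = 25
|EF| = √((40)² + (-9)²) = √1681 = 41
|FA| = √((41)² + (0)²) = √1681 = 41
Perimeter = 17 + 41 + 41 + 25 + 41 + 41 = 206.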